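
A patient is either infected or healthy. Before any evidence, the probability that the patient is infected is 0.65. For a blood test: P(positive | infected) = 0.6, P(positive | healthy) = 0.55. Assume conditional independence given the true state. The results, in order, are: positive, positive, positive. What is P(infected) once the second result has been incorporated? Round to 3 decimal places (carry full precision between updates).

0.688

After 'positive': P(infected) = 0.6·0.6500 / (0.6·0.6500 + 0.55·0.3500) ≈ 0.6695
After 'positive': P(infected) = 0.6·0.6695 / (0.6·0.6695 + 0.55·0.3305) ≈ 0.6885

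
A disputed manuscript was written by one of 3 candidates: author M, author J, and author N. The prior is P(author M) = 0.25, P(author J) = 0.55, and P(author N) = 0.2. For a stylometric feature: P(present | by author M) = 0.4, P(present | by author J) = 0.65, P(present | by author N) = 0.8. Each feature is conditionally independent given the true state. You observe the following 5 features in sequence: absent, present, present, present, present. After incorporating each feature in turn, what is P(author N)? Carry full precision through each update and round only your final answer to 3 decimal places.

0.300

Apply Bayes' rule sequentially, carrying P(author N) forward.
After 'absent': normaliser = 0.6·0.2500 + 0.35·0.5500 + 0.2·0.2000; P(author M) ≈ 0.3922, P(author J) ≈ 0.5033, P(author N) ≈ 0.1046
After 'present': normaliser = 0.4·0.3922 + 0.65·0.5033 + 0.8·0.1046; P(author M) ≈ 0.2763, P(author J) ≈ 0.5763, P(author N) ≈ 0.1474
After 'present': normaliser = 0.4·0.2763 + 0.65·0.5763 + 0.8·0.1474; P(author M) ≈ 0.1833, P(author J) ≈ 0.6212, P(author N) ≈ 0.1955
After 'present': normaliser = 0.4·0.1833 + 0.65·0.6212 + 0.8·0.1955; P(author M) ≈ 0.1157, P(author J) ≈ 0.6374, P(author N) ≈ 0.2469
After 'present': normaliser = 0.4·0.1157 + 0.65·0.6374 + 0.8·0.2469; P(author M) ≈ 0.0703, P(author J) ≈ 0.6295, P(author N) ≈ 0.3001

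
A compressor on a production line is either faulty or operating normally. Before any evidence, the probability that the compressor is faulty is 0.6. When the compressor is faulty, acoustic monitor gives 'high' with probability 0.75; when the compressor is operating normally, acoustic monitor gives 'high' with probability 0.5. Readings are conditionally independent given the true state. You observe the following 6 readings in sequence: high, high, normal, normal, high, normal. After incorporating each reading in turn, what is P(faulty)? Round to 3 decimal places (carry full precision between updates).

0.388

After 'high': P(faulty) = 0.75·0.6000 / (0.75·0.6000 + 0.5·0.4000) ≈ 0.6923
After 'high': P(faulty) = 0.75·0.6923 / (0.75·0.6923 + 0.5·0.3077) ≈ 0.7714
After 'normal': P(faulty) = 0.25·0.7714 / (0.25·0.7714 + 0.5·0.2286) ≈ 0.6279
After 'normal': P(faulty) = 0.25·0.6279 / (0.25·0.6279 + 0.5·0.3721) ≈ 0.4576
After 'high': P(faulty) = 0.75·0.4576 / (0.75·0.4576 + 0.5·0.5424) ≈ 0.5586
After 'normal': P(faulty) = 0.25·0.5586 / (0.25·0.5586 + 0.5·0.4414) ≈ 0.3876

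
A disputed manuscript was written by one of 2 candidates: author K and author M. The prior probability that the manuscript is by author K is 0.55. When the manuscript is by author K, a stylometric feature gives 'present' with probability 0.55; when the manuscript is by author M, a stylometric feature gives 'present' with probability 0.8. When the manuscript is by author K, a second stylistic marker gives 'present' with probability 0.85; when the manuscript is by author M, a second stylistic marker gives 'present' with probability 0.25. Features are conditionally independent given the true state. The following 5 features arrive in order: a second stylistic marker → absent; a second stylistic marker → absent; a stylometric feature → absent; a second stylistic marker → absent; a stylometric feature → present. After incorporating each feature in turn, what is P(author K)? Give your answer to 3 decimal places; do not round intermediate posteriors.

Apply Bayes' rule sequentially, carrying P(author K) forward.
After a second stylistic marker='absent': P(author K) = 0.15·0.5500 / (0.15·0.5500 + 0.75·0.4500) ≈ 0.1964
After a second stylistic marker='absent': P(author K) = 0.15·0.1964 / (0.15·0.1964 + 0.75·0.8036) ≈ 0.0466
After a stylometric feature='absent': P(author K) = 0.45·0.0466 / (0.45·0.0466 + 0.2·0.9534) ≈ 0.0991
After a second stylistic marker='absent': P(author K) = 0.15·0.0991 / (0.15·0.0991 + 0.75·0.9009) ≈ 0.0215
After a stylometric feature='present': P(author K) = 0.55·0.0215 / (0.55·0.0215 + 0.8·0.9785) ≈ 0.0149

0.015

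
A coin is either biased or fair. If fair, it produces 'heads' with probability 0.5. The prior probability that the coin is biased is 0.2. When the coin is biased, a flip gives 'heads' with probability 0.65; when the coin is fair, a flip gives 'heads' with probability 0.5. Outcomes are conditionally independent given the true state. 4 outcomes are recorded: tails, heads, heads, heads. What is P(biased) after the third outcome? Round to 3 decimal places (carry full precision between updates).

0.228

After 'tails': P(biased) = 0.35·0.2000 / (0.35·0.2000 + 0.5·0.8000) ≈ 0.1489
After 'heads': P(biased) = 0.65·0.1489 / (0.65·0.1489 + 0.5·0.8511) ≈ 0.1853
After 'heads': P(biased) = 0.65·0.1853 / (0.65·0.1853 + 0.5·0.8147) ≈ 0.2282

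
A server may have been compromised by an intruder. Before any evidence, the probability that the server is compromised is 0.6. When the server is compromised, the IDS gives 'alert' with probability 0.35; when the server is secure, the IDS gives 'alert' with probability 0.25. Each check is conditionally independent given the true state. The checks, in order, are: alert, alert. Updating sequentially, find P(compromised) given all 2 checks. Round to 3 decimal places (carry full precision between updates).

0.746

After 'alert': P(compromised) = 0.35·0.6000 / (0.35·0.6000 + 0.25·0.4000) ≈ 0.6774
After 'alert': P(compromised) = 0.35·0.6774 / (0.35·0.6774 + 0.25·0.3226) ≈ 0.7462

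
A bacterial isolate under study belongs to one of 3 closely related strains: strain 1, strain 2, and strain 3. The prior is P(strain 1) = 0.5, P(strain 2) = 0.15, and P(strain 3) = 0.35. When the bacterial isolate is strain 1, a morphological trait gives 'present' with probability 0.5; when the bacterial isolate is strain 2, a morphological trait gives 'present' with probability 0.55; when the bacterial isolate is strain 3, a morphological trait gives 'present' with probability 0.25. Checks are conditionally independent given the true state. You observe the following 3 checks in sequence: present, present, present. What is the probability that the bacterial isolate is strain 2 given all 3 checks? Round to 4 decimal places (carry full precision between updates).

0.2686

Each posterior becomes the prior for the next update.
After 'present': normaliser = 0.5·0.5000 + 0.55·0.1500 + 0.25·0.3500; P(strain 1) ≈ 0.5952, P(strain 2) ≈ 0.1964, P(strain 3) ≈ 0.2083
After 'present': normaliser = 0.5·0.5952 + 0.55·0.1964 + 0.25·0.2083; P(strain 1) ≈ 0.6502, P(strain 2) ≈ 0.2360, P(strain 3) ≈ 0.1138
After 'present': normaliser = 0.5·0.6502 + 0.55·0.2360 + 0.25·0.1138; P(strain 1) ≈ 0.6726, P(strain 2) ≈ 0.2686, P(strain 3) ≈ 0.0589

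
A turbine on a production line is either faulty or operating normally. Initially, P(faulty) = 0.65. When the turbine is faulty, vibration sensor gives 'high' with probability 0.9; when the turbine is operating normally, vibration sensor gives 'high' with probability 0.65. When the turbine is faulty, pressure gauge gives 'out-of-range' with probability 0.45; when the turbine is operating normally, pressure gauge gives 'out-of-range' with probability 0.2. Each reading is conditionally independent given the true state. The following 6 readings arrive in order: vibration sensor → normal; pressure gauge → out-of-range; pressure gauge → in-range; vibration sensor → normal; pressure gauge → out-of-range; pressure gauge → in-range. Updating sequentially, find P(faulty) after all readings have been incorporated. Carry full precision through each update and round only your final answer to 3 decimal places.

0.266

After vibration sensor='normal': P(faulty) = 0.1·0.6500 / (0.1·0.6500 + 0.35·0.3500) ≈ 0.3467
After pressure gauge='out-of-range': P(faulty) = 0.45·0.3467 / (0.45·0.3467 + 0.2·0.6533) ≈ 0.5442
After pressure gauge='in-range': P(faulty) = 0.55·0.5442 / (0.55·0.5442 + 0.8·0.4558) ≈ 0.4508
After vibration sensor='normal': P(faulty) = 0.1·0.4508 / (0.1·0.4508 + 0.35·0.5492) ≈ 0.1900
After pressure gauge='out-of-range': P(faulty) = 0.45·0.1900 / (0.45·0.1900 + 0.2·0.8100) ≈ 0.3454
After pressure gauge='in-range': P(faulty) = 0.55·0.3454 / (0.55·0.3454 + 0.8·0.6546) ≈ 0.2662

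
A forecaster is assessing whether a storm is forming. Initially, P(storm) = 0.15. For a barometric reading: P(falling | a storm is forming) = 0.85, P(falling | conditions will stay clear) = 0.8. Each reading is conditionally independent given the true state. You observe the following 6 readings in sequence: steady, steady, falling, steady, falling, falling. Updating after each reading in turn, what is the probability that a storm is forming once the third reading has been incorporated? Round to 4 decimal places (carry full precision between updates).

After 'steady': P(storm) = 0.15·0.1500 / (0.15·0.1500 + 0.2·0.8500) ≈ 0.1169
After 'steady': P(storm) = 0.15·0.1169 / (0.15·0.1169 + 0.2·0.8831) ≈ 0.0903
After 'falling': P(storm) = 0.85·0.0903 / (0.85·0.0903 + 0.8·0.9097) ≈ 0.0954

0.0954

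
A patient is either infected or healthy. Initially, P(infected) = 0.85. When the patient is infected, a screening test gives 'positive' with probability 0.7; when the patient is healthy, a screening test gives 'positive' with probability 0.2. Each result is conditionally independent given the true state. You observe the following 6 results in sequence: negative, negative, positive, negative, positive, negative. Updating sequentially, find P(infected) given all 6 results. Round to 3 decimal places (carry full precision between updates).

After 'negative': P(infected) = 0.3·0.8500 / (0.3·0.8500 + 0.8·0.1500) ≈ 0.6800
After 'negative': P(infected) = 0.3·0.6800 / (0.3·0.6800 + 0.8·0.3200) ≈ 0.4435
After 'positive': P(infected) = 0.7·0.4435 / (0.7·0.4435 + 0.2·0.5565) ≈ 0.7361
After 'negative': P(infected) = 0.3·0.7361 / (0.3·0.7361 + 0.8·0.2639) ≈ 0.5112
After 'positive': P(infected) = 0.7·0.5112 / (0.7·0.5112 + 0.2·0.4888) ≈ 0.7854
After 'negative': P(infected) = 0.3·0.7854 / (0.3·0.7854 + 0.8·0.2146) ≈ 0.5785

0.579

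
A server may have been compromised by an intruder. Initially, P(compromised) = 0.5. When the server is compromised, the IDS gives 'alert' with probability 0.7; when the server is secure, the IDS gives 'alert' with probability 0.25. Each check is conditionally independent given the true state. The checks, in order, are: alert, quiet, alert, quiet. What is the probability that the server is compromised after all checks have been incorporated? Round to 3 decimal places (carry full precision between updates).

Apply Bayes' rule sequentially, carrying P(compromised) forward.
After 'alert': P(compromised) = 0.7·0.5000 / (0.7·0.5000 + 0.25·0.5000) ≈ 0.7368
After 'quiet': P(compromised) = 0.3·0.7368 / (0.3·0.7368 + 0.75·0.2632) ≈ 0.5283
After 'alert': P(compromised) = 0.7·0.5283 / (0.7·0.5283 + 0.25·0.4717) ≈ 0.7582
After 'quiet': P(compromised) = 0.3·0.7582 / (0.3·0.7582 + 0.75·0.2418) ≈ 0.5564

0.556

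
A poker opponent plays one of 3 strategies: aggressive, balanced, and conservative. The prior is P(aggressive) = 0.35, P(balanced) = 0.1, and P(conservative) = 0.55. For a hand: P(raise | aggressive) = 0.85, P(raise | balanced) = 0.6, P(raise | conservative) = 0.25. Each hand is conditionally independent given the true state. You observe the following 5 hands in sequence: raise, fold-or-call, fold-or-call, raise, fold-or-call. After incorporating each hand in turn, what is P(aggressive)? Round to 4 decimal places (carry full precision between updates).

0.0483

After 'raise': normaliser = 0.85·0.3500 + 0.6·0.1000 + 0.25·0.5500; P(aggressive) ≈ 0.6010, P(balanced) ≈ 0.1212, P(conservative) ≈ 0.2778
After 'fold-or-call': normaliser = 0.15·0.6010 + 0.4·0.1212 + 0.75·0.2778; P(aggressive) ≈ 0.2598, P(balanced) ≈ 0.1397, P(conservative) ≈ 0.6004
After 'fold-or-call': normaliser = 0.15·0.2598 + 0.4·0.1397 + 0.75·0.6004; P(aggressive) ≈ 0.0715, P(balanced) ≈ 0.1025, P(conservative) ≈ 0.8260
After 'raise': normaliser = 0.85·0.0715 + 0.6·0.1025 + 0.25·0.8260; P(aggressive) ≈ 0.1848, P(balanced) ≈ 0.1871, P(conservative) ≈ 0.6281
After 'fold-or-call': normaliser = 0.15·0.1848 + 0.4·0.1871 + 0.75·0.6281; P(aggressive) ≈ 0.0483, P(balanced) ≈ 0.1305, P(conservative) ≈ 0.8212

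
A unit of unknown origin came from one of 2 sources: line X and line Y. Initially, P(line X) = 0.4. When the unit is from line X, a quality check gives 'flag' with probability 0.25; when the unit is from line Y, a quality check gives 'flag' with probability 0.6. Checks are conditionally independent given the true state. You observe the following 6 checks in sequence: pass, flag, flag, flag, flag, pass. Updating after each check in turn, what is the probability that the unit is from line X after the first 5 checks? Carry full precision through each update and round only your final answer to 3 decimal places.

After 'pass': P(line X) = 0.75·0.4000 / (0.75·0.4000 + 0.4·0.6000) ≈ 0.5556
After 'flag': P(line X) = 0.25·0.5556 / (0.25·0.5556 + 0.6·0.4444) ≈ 0.3425
After 'flag': P(line X) = 0.25·0.3425 / (0.25·0.3425 + 0.6·0.6575) ≈ 0.1783
After 'flag': P(line X) = 0.25·0.1783 / (0.25·0.1783 + 0.6·0.8217) ≈ 0.0829
After 'flag': P(line X) = 0.25·0.0829 / (0.25·0.0829 + 0.6·0.9171) ≈ 0.0363

0.036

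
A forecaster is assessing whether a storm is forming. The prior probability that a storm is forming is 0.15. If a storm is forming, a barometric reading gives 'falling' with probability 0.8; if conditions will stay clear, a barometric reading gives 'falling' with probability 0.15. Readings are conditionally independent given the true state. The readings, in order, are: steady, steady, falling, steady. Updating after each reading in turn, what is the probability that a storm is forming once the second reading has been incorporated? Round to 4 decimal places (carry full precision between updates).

Apply Bayes' rule sequentially, carrying P(storm) forward.
After 'steady': P(storm) = 0.2·0.1500 / (0.2·0.1500 + 0.85·0.8500) ≈ 0.0399
After 'steady': P(storm) = 0.2·0.0399 / (0.2·0.0399 + 0.85·0.9601) ≈ 0.0097

0.0097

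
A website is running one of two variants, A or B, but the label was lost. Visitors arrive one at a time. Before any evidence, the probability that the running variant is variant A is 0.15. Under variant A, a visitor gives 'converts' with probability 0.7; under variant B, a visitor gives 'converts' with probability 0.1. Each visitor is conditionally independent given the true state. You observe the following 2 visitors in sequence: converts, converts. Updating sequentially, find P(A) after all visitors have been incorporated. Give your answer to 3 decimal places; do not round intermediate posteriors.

After 'converts': P(A) = 0.7·0.1500 / (0.7·0.1500 + 0.1·0.8500) ≈ 0.5526
After 'converts': P(A) = 0.7·0.5526 / (0.7·0.5526 + 0.1·0.4474) ≈ 0.8963

0.896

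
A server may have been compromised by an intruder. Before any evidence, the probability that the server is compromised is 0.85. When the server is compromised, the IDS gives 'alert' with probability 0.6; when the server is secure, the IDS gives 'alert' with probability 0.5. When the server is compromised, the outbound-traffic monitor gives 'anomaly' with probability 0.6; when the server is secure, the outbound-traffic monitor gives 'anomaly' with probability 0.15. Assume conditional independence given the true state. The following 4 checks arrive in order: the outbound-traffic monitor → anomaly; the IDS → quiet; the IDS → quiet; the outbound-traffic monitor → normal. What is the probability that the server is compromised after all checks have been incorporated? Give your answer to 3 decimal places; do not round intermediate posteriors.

0.872

After the outbound-traffic monitor='anomaly': P(compromised) = 0.6·0.8500 / (0.6·0.8500 + 0.15·0.1500) ≈ 0.9577
After the IDS='quiet': P(compromised) = 0.4·0.9577 / (0.4·0.9577 + 0.5·0.0423) ≈ 0.9477
After the IDS='quiet': P(compromised) = 0.4·0.9477 / (0.4·0.9477 + 0.5·0.0523) ≈ 0.9355
After the outbound-traffic monitor='normal': P(compromised) = 0.4·0.9355 / (0.4·0.9355 + 0.85·0.0645) ≈ 0.8722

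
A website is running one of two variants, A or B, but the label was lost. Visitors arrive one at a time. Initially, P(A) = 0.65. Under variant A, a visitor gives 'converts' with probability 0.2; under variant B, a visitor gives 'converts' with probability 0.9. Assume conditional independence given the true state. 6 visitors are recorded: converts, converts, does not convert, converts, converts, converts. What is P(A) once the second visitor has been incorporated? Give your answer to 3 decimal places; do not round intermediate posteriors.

After 'converts': P(A) = 0.2·0.6500 / (0.2·0.6500 + 0.9·0.3500) ≈ 0.2921
After 'converts': P(A) = 0.2·0.2921 / (0.2·0.2921 + 0.9·0.7079) ≈ 0.0840

0.084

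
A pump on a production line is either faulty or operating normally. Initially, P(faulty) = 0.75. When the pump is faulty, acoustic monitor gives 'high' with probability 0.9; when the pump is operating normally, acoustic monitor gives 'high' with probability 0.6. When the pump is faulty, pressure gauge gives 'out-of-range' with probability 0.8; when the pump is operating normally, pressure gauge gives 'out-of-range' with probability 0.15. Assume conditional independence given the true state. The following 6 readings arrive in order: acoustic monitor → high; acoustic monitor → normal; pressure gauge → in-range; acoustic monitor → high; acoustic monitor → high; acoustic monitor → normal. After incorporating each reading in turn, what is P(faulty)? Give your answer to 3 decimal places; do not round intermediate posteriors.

After acoustic monitor='high': P(faulty) = 0.9·0.7500 / (0.9·0.7500 + 0.6·0.2500) ≈ 0.8182
After acoustic monitor='normal': P(faulty) = 0.1·0.8182 / (0.1·0.8182 + 0.4·0.1818) ≈ 0.5294
After pressure gauge='in-range': P(faulty) = 0.2·0.5294 / (0.2·0.5294 + 0.85·0.4706) ≈ 0.2093
After acoustic monitor='high': P(faulty) = 0.9·0.2093 / (0.9·0.2093 + 0.6·0.7907) ≈ 0.2842
After acoustic monitor='high': P(faulty) = 0.9·0.2842 / (0.9·0.2842 + 0.6·0.7158) ≈ 0.3733
After acoustic monitor='normal': P(faulty) = 0.1·0.3733 / (0.1·0.3733 + 0.4·0.6267) ≈ 0.1296

0.130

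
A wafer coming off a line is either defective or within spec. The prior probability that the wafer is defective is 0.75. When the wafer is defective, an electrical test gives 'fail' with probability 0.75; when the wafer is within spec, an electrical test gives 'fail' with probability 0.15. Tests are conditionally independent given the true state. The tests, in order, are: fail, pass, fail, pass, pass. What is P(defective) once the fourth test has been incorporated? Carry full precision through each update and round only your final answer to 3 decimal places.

0.866

After 'fail': P(defective) = 0.75·0.7500 / (0.75·0.7500 + 0.15·0.2500) ≈ 0.9375
After 'pass': P(defective) = 0.25·0.9375 / (0.25·0.9375 + 0.85·0.0625) ≈ 0.8152
After 'fail': P(defective) = 0.75·0.8152 / (0.75·0.8152 + 0.15·0.1848) ≈ 0.9566
After 'pass': P(defective) = 0.25·0.9566 / (0.25·0.9566 + 0.85·0.0434) ≈ 0.8665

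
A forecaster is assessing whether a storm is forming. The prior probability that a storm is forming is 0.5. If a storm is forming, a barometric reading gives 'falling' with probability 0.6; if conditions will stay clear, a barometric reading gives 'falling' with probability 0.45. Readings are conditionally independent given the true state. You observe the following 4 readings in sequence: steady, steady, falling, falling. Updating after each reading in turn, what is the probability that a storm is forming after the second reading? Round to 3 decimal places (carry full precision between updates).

After 'steady': P(storm) = 0.4·0.5000 / (0.4·0.5000 + 0.55·0.5000) ≈ 0.4211
After 'steady': P(storm) = 0.4·0.4211 / (0.4·0.4211 + 0.55·0.5789) ≈ 0.3459

0.346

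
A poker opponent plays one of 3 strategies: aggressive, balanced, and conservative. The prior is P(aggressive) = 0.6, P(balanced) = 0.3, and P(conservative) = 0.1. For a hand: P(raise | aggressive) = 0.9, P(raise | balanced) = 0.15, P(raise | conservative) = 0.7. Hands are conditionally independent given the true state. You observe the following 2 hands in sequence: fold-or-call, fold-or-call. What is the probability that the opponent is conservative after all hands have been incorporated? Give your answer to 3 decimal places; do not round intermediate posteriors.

After 'fold-or-call': normaliser = 0.1·0.6000 + 0.85·0.3000 + 0.3·0.1000; P(aggressive) ≈ 0.1739, P(balanced) ≈ 0.7391, P(conservative) ≈ 0.0870
After 'fold-or-call': normaliser = 0.1·0.1739 + 0.85·0.7391 + 0.3·0.0870; P(aggressive) ≈ 0.0259, P(balanced) ≈ 0.9353, P(conservative) ≈ 0.0388

0.039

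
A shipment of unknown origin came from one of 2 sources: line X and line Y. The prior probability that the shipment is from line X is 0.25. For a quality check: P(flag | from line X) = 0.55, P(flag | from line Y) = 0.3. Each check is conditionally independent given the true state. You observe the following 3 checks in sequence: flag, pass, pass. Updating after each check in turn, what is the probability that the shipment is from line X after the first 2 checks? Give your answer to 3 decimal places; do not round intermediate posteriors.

After 'flag': P(line X) = 0.55·0.2500 / (0.55·0.2500 + 0.3·0.7500) ≈ 0.3793
After 'pass': P(line X) = 0.45·0.3793 / (0.45·0.3793 + 0.7·0.6207) ≈ 0.2821

0.282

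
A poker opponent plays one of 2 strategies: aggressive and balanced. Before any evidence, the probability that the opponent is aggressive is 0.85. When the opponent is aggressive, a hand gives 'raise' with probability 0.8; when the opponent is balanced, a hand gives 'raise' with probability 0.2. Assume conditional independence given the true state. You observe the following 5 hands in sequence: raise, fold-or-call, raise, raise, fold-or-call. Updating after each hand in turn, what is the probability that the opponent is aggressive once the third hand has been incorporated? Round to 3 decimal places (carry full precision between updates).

0.958

Each posterior becomes the prior for the next update.
After 'raise': P(aggressive) = 0.8·0.8500 / (0.8·0.8500 + 0.2·0.1500) ≈ 0.9577
After 'fold-or-call': P(aggressive) = 0.2·0.9577 / (0.2·0.9577 + 0.8·0.0423) ≈ 0.8500
After 'raise': P(aggressive) = 0.8·0.8500 / (0.8·0.8500 + 0.2·0.1500) ≈ 0.9577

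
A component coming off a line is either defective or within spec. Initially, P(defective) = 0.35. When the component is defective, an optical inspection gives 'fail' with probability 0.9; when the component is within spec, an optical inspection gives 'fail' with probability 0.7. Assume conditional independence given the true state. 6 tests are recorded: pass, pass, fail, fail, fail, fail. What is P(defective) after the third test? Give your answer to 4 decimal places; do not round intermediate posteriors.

Each posterior becomes the prior for the next update.
After 'pass': P(defective) = 0.1·0.3500 / (0.1·0.3500 + 0.3·0.6500) ≈ 0.1522
After 'pass': P(defective) = 0.1·0.1522 / (0.1·0.1522 + 0.3·0.8478) ≈ 0.0565
After 'fail': P(defective) = 0.9·0.0565 / (0.9·0.0565 + 0.7·0.9435) ≈ 0.0714

0.0714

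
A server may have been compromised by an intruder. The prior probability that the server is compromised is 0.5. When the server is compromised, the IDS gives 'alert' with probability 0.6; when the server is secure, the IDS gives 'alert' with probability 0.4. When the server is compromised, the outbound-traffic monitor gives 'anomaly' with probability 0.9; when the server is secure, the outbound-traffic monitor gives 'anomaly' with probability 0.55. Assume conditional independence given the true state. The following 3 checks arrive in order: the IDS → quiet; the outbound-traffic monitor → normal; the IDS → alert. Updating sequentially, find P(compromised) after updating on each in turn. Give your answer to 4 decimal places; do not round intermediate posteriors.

Each posterior becomes the prior for the next update.
After the IDS='quiet': P(compromised) = 0.4·0.5000 / (0.4·0.5000 + 0.6·0.5000) ≈ 0.4000
After the outbound-traffic monitor='normal': P(compromised) = 0.1·0.4000 / (0.1·0.4000 + 0.45·0.6000) ≈ 0.1290
After the IDS='alert': P(compromised) = 0.6·0.1290 / (0.6·0.1290 + 0.4·0.8710) ≈ 0.1818

0.1818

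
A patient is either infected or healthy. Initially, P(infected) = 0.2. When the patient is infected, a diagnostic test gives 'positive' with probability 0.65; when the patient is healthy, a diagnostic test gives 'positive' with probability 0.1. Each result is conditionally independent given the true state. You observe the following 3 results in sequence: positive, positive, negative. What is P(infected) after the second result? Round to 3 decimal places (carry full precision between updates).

0.914

After 'positive': P(infected) = 0.65·0.2000 / (0.65·0.2000 + 0.1·0.8000) ≈ 0.6190
After 'positive': P(infected) = 0.65·0.6190 / (0.65·0.6190 + 0.1·0.3810) ≈ 0.9135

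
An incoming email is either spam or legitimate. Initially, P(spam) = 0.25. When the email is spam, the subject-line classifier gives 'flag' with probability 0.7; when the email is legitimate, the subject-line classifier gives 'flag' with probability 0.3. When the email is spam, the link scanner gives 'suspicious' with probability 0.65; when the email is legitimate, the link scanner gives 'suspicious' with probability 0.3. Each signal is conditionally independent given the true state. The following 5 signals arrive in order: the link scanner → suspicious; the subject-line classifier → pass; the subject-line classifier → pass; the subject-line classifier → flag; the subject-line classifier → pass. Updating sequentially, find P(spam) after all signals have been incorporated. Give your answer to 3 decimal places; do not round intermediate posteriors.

0.117

After the link scanner='suspicious': P(spam) = 0.65·0.2500 / (0.65·0.2500 + 0.3·0.7500) ≈ 0.4194
After the subject-line classifier='pass': P(spam) = 0.3·0.4194 / (0.3·0.4194 + 0.7·0.5806) ≈ 0.2364
After the subject-line classifier='pass': P(spam) = 0.3·0.2364 / (0.3·0.2364 + 0.7·0.7636) ≈ 0.1171
After the subject-line classifier='flag': P(spam) = 0.7·0.1171 / (0.7·0.1171 + 0.3·0.8829) ≈ 0.2364
After the subject-line classifier='pass': P(spam) = 0.3·0.2364 / (0.3·0.2364 + 0.7·0.7636) ≈ 0.1171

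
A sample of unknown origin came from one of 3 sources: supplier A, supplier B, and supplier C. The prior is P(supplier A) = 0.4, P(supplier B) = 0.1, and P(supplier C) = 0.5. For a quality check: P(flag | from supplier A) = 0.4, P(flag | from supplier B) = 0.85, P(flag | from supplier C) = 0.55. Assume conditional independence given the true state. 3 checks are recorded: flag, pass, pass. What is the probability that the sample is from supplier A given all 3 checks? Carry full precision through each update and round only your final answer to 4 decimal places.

Apply Bayes' rule sequentially, carrying P(supplier A) forward.
After 'flag': normaliser = 0.4·0.4000 + 0.85·0.1000 + 0.55·0.5000; P(supplier A) ≈ 0.3077, P(supplier B) ≈ 0.1635, P(supplier C) ≈ 0.5288
After 'pass': normaliser = 0.6·0.3077 + 0.15·0.1635 + 0.45·0.5288; P(supplier A) ≈ 0.4129, P(supplier B) ≈ 0.0548, P(supplier C) ≈ 0.5323
After 'pass': normaliser = 0.6·0.4129 + 0.15·0.0548 + 0.45·0.5323; P(supplier A) ≈ 0.5000, P(supplier B) ≈ 0.0166, P(supplier C) ≈ 0.4834

0.5000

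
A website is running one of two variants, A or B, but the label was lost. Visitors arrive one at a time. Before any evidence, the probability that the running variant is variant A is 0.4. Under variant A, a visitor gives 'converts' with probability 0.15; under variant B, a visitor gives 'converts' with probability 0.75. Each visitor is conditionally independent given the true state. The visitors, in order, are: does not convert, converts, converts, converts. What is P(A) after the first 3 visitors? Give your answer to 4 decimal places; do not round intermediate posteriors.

0.0831

Each posterior becomes the prior for the next update.
After 'does not convert': P(A) = 0.85·0.4000 / (0.85·0.4000 + 0.25·0.6000) ≈ 0.6939
After 'converts': P(A) = 0.15·0.6939 / (0.15·0.6939 + 0.75·0.3061) ≈ 0.3119
After 'converts': P(A) = 0.15·0.3119 / (0.15·0.3119 + 0.75·0.6881) ≈ 0.0831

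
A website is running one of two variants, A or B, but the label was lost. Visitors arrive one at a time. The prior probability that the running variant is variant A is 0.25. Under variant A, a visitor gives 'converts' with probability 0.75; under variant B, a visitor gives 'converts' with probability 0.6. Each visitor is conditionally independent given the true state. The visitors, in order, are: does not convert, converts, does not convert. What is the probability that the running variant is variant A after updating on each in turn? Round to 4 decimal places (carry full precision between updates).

Apply Bayes' rule sequentially, carrying P(A) forward.
After 'does not convert': P(A) = 0.25·0.2500 / (0.25·0.2500 + 0.4·0.7500) ≈ 0.1724
After 'converts': P(A) = 0.75·0.1724 / (0.75·0.1724 + 0.6·0.8276) ≈ 0.2066
After 'does not convert': P(A) = 0.25·0.2066 / (0.25·0.2066 + 0.4·0.7934) ≈ 0.1400

0.1400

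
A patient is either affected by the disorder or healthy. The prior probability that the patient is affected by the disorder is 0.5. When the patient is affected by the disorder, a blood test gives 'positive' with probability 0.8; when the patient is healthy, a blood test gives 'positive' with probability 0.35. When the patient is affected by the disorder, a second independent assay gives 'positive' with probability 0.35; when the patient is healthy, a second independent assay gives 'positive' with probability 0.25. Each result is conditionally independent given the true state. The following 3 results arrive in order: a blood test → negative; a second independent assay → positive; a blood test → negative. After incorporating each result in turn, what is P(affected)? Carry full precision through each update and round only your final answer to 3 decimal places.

0.117

Apply Bayes' rule sequentially, carrying P(affected) forward.
After a blood test='negative': P(affected) = 0.2·0.5000 / (0.2·0.5000 + 0.65·0.5000) ≈ 0.2353
After a second independent assay='positive': P(affected) = 0.35·0.2353 / (0.35·0.2353 + 0.25·0.7647) ≈ 0.3011
After a blood test='negative': P(affected) = 0.2·0.3011 / (0.2·0.3011 + 0.65·0.6989) ≈ 0.1170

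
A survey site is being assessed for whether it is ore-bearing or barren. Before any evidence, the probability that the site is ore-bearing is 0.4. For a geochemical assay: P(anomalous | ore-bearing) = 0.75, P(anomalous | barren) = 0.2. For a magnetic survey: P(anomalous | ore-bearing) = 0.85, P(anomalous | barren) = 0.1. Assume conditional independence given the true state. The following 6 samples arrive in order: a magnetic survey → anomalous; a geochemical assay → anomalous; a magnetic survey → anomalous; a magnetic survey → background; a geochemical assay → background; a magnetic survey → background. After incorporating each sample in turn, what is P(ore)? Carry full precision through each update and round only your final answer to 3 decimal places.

0.611

After a magnetic survey='anomalous': P(ore) = 0.85·0.4000 / (0.85·0.4000 + 0.1·0.6000) ≈ 0.8500
After a geochemical assay='anomalous': P(ore) = 0.75·0.8500 / (0.75·0.8500 + 0.2·0.1500) ≈ 0.9551
After a magnetic survey='anomalous': P(ore) = 0.85·0.9551 / (0.85·0.9551 + 0.1·0.0449) ≈ 0.9945
After a magnetic survey='background': P(ore) = 0.15·0.9945 / (0.15·0.9945 + 0.9·0.0055) ≈ 0.9678
After a geochemical assay='background': P(ore) = 0.25·0.9678 / (0.25·0.9678 + 0.8·0.0322) ≈ 0.9039
After a magnetic survey='background': P(ore) = 0.15·0.9039 / (0.15·0.9039 + 0.9·0.0961) ≈ 0.6106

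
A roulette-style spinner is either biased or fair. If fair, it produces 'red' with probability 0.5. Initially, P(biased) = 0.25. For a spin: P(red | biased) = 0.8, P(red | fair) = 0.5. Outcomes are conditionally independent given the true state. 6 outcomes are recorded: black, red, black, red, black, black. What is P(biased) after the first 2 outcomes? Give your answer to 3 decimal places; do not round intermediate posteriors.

0.176

Each posterior becomes the prior for the next update.
After 'black': P(biased) = 0.2·0.2500 / (0.2·0.2500 + 0.5·0.7500) ≈ 0.1176
After 'red': P(biased) = 0.8·0.1176 / (0.8·0.1176 + 0.5·0.8824) ≈ 0.1758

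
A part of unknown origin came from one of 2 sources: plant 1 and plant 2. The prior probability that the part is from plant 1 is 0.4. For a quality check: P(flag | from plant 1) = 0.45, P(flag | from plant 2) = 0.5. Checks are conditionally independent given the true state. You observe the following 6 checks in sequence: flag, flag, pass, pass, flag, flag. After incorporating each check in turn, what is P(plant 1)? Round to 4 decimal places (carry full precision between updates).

0.3461

After 'flag': P(plant 1) = 0.45·0.4000 / (0.45·0.4000 + 0.5·0.6000) ≈ 0.3750
After 'flag': P(plant 1) = 0.45·0.3750 / (0.45·0.3750 + 0.5·0.6250) ≈ 0.3506
After 'pass': P(plant 1) = 0.55·0.3506 / (0.55·0.3506 + 0.5·0.6494) ≈ 0.3726
After 'pass': P(plant 1) = 0.55·0.3726 / (0.55·0.3726 + 0.5·0.6274) ≈ 0.3952
After 'flag': P(plant 1) = 0.45·0.3952 / (0.45·0.3952 + 0.5·0.6048) ≈ 0.3703
After 'flag': P(plant 1) = 0.45·0.3703 / (0.45·0.3703 + 0.5·0.6297) ≈ 0.3461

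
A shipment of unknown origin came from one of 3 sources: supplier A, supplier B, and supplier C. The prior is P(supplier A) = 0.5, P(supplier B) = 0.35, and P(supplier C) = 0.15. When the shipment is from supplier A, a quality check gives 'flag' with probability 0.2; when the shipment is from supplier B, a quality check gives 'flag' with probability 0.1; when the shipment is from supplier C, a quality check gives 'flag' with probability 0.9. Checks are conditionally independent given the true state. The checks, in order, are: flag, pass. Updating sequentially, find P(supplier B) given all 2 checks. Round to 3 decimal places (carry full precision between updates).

Each posterior becomes the prior for the next update.
After 'flag': normaliser = 0.2·0.5000 + 0.1·0.3500 + 0.9·0.1500; P(supplier A) ≈ 0.3704, P(supplier B) ≈ 0.1296, P(supplier C) ≈ 0.5000
After 'pass': normaliser = 0.8·0.3704 + 0.9·0.1296 + 0.1·0.5000; P(supplier A) ≈ 0.6400, P(supplier B) ≈ 0.2520, P(supplier C) ≈ 0.1080

0.252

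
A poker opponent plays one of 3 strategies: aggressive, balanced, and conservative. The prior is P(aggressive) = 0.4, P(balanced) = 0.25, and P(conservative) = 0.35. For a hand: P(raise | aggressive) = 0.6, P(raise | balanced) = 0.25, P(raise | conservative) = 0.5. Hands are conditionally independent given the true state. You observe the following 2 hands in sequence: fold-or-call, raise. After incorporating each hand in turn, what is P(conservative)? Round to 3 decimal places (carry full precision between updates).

0.380

Apply Bayes' rule sequentially, carrying P(conservative) forward.
After 'fold-or-call': normaliser = 0.4·0.4000 + 0.75·0.2500 + 0.5·0.3500; P(aggressive) ≈ 0.3062, P(balanced) ≈ 0.3589, P(conservative) ≈ 0.3349
After 'raise': normaliser = 0.6·0.3062 + 0.25·0.3589 + 0.5·0.3349; P(aggressive) ≈ 0.4167, P(balanced) ≈ 0.2035, P(conservative) ≈ 0.3798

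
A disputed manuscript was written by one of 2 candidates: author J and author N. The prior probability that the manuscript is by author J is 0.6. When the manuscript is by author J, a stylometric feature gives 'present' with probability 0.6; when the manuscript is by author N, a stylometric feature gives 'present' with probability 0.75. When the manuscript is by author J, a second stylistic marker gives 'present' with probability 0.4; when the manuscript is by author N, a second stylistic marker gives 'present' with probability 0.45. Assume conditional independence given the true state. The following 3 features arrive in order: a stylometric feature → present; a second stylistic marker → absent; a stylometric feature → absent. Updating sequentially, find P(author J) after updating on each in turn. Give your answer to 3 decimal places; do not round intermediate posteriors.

After a stylometric feature='present': P(author J) = 0.6·0.6000 / (0.6·0.6000 + 0.75·0.4000) ≈ 0.5455
After a second stylistic marker='absent': P(author J) = 0.6·0.5455 / (0.6·0.5455 + 0.55·0.4545) ≈ 0.5669
After a stylometric feature='absent': P(author J) = 0.4·0.5669 / (0.4·0.5669 + 0.25·0.4331) ≈ 0.6769

0.677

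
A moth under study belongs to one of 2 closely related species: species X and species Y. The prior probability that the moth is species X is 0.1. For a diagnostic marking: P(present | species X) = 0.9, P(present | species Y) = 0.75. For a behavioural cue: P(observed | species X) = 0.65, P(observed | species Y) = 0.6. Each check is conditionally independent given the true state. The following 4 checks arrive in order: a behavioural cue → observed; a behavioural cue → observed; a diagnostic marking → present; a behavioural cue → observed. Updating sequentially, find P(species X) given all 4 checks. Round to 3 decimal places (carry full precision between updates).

0.145

Each posterior becomes the prior for the next update.
After a behavioural cue='observed': P(species X) = 0.65·0.1000 / (0.65·0.1000 + 0.6·0.9000) ≈ 0.1074
After a behavioural cue='observed': P(species X) = 0.65·0.1074 / (0.65·0.1074 + 0.6·0.8926) ≈ 0.1154
After a diagnostic marking='present': P(species X) = 0.9·0.1154 / (0.9·0.1154 + 0.75·0.8846) ≈ 0.1353
After a behavioural cue='observed': P(species X) = 0.65·0.1353 / (0.65·0.1353 + 0.6·0.8647) ≈ 0.1449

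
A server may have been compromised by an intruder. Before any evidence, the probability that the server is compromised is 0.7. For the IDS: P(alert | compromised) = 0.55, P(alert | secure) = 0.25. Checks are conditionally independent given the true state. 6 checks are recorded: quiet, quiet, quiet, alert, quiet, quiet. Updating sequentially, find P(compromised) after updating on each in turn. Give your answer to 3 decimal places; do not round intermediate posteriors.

0.285

After 'quiet': P(compromised) = 0.45·0.7000 / (0.45·0.7000 + 0.75·0.3000) ≈ 0.5833
After 'quiet': P(compromised) = 0.45·0.5833 / (0.45·0.5833 + 0.75·0.4167) ≈ 0.4565
After 'quiet': P(compromised) = 0.45·0.4565 / (0.45·0.4565 + 0.75·0.5435) ≈ 0.3351
After 'alert': P(compromised) = 0.55·0.3351 / (0.55·0.3351 + 0.25·0.6649) ≈ 0.5258
After 'quiet': P(compromised) = 0.45·0.5258 / (0.45·0.5258 + 0.75·0.4742) ≈ 0.3995
After 'quiet': P(compromised) = 0.45·0.3995 / (0.45·0.3995 + 0.75·0.6005) ≈ 0.2853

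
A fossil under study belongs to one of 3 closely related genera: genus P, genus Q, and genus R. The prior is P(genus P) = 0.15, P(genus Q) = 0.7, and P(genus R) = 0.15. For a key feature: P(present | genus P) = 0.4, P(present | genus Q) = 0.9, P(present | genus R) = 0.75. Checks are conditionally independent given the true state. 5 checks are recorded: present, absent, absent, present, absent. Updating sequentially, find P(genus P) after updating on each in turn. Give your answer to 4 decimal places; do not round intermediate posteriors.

0.7333

Apply Bayes' rule sequentially, carrying P(genus P) forward.
After 'present': normaliser = 0.4·0.1500 + 0.9·0.7000 + 0.75·0.1500; P(genus P) ≈ 0.0748, P(genus Q) ≈ 0.7850, P(genus R) ≈ 0.1402
After 'absent': normaliser = 0.6·0.0748 + 0.1·0.7850 + 0.25·0.1402; P(genus P) ≈ 0.2832, P(genus Q) ≈ 0.4956, P(genus R) ≈ 0.2212
After 'absent': normaliser = 0.6·0.2832 + 0.1·0.4956 + 0.25·0.2212; P(genus P) ≈ 0.6184, P(genus Q) ≈ 0.1804, P(genus R) ≈ 0.2013
After 'present': normaliser = 0.4·0.6184 + 0.9·0.1804 + 0.75·0.2013; P(genus P) ≈ 0.4412, P(genus Q) ≈ 0.2895, P(genus R) ≈ 0.2693
After 'absent': normaliser = 0.6·0.4412 + 0.1·0.2895 + 0.25·0.2693; P(genus P) ≈ 0.7333, P(genus Q) ≈ 0.0802, P(genus R) ≈ 0.1865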